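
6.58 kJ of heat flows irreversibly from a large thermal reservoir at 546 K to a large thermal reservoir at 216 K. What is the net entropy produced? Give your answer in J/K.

ΔS_hot = −Q/T_H = −6580/546 = -12.05 J/K and ΔS_cold = +Q/T_C = 6580/216 = 30.46 J/K.
ΔS_total = -12.05 + 30.46 = 18.4 J/K, positive as the second law requires.

ΔS_total = 18.4 J/K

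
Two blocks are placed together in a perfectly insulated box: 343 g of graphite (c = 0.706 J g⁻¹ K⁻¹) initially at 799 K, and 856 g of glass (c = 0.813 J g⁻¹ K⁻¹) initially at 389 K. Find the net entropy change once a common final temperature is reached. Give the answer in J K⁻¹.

Energy balance: T_f = (m₁c₁T₁ + m₂c₂T₂)/(m₁c₁ + m₂c₂) = 494.84 K.
ΔS₁ = m₁c₁ ln(T_f/T₁) = 242.158 × ln(494.84/799) = -116.03 J/K.
ΔS₂ = m₂c₂ ln(T_f/T₂) = 695.928 × ln(494.84/389) = 167.48 J/K.
ΔS_total = -116.03 + 167.48 = 51.4 J/K.

ΔS_total = 51.4 J/K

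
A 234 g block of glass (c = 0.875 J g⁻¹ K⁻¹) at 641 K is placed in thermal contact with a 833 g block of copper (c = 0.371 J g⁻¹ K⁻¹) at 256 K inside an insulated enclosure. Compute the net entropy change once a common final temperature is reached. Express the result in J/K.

Energy balance: T_f = (m₁c₁T₁ + m₂c₂T₂)/(m₁c₁ + m₂c₂) = 409.43 K.
ΔS₁ = m₁c₁ ln(T_f/T₁) = 204.75 × ln(409.43/641) = -91.78 J/K.
ΔS₂ = m₂c₂ ln(T_f/T₂) = 309.043 × ln(409.43/256) = 145.1 J/K.
ΔS_total = -91.78 + 145.1 = 53.3 J/K.

ΔS_total = 53.3 J/K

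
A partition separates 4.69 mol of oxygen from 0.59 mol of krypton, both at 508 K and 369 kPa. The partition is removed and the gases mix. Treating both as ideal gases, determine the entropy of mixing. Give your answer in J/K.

ΔS_mix = 15.4 J/K

Mole fractions: x_A = 4.69/5.28 = 0.888, x_B = 0.112.
ΔS_mix = −R(n_A ln x_A + n_B ln x_B) = −8.314 × (4.69 ln 0.888 + 0.59 ln 0.112) = 15.4 J/K.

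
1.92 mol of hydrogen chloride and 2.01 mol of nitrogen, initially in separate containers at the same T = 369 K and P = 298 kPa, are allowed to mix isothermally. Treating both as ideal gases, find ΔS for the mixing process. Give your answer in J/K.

ΔS_mix = 22.6 J/K

Mole fractions: x_A = 1.92/3.93 = 0.489, x_B = 0.511.
ΔS_mix = −R(n_A ln x_A + n_B ln x_B) = −8.314 × (1.92 ln 0.489 + 2.01 ln 0.511) = 22.6 J/K.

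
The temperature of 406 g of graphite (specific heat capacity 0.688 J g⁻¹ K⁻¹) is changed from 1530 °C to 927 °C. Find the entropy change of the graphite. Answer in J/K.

ΔS = -114 J/K

In kelvin: T₁ = 1803.15 K, T₂ = 1200.15 K. ΔS = ∫dQ_rev/T = m c ln(T₂/T₁) = 406 × 0.688 × ln(1200.15/1803.15) = -114 J/K.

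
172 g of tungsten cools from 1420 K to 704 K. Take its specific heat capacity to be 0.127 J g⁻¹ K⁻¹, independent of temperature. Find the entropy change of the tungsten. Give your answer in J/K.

ΔS = ∫dQ_rev/T = m c ln(T₂/T₁) = 172 × 0.127 × ln(704/1420) = -15.3 J/K.

ΔS = -15.3 J/K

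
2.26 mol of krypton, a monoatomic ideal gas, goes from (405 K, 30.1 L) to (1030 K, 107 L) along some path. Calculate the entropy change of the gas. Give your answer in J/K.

Entropy is a state function: ΔS = nC_V ln(T₂/T₁) + nR ln(V₂/V₁), with C_V = 3R/2 = 12.47 J mol⁻¹ K⁻¹ for a monoatomic ideal gas.
ΔS = 2.26 × [12.47 × ln(1030/405) + 8.314 × ln(107/30.1)] = 50.1 J/K.

ΔS = 50.1 J/K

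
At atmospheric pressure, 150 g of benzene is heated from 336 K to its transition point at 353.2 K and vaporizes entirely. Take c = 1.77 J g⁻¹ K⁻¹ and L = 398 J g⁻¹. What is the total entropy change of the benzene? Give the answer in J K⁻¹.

Warming step: ΔS₁ = m c ln(T_tr/T_i) = 150 × 1.77 × ln(353.2/336) = 13.25 J/K.
Phase change: ΔS₂ = +mL/T_tr = 150 × 398 / 353.2 = 169 J/K.
ΔS_total = (13.25) + (169) = 182 J/K.

ΔS = 182 J/K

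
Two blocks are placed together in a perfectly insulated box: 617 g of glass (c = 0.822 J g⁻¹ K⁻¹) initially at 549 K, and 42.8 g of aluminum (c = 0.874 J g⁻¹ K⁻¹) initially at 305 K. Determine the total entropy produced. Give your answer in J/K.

ΔS_total = 5.1 J/K

Energy balance: T_f = (m₁c₁T₁ + m₂c₂T₂)/(m₁c₁ + m₂c₂) = 532.24 K.
ΔS₁ = m₁c₁ ln(T_f/T₁) = 507.174 × ln(532.24/549) = -15.725 J/K.
ΔS₂ = m₂c₂ ln(T_f/T₂) = 37.4072 × ln(532.24/305) = 20.828 J/K.
ΔS_total = -15.725 + 20.828 = 5.1 J/K.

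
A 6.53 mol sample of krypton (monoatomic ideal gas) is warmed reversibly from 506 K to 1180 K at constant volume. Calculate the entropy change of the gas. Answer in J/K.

ΔS = 69 J/K

At constant volume, ΔS = nC_V ln(T₂/T₁) with C_V = 3R/2 = 12.47 J mol⁻¹ K⁻¹.
ΔS = 6.53 × 12.47 × ln(1180/506) = 69 J/K.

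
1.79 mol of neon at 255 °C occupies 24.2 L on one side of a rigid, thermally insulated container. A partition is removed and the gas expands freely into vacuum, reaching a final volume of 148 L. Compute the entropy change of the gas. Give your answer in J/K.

No heat is exchanged and no work is done, so the ideal-gas temperature stays constant.
Entropy is a state function; using a reversible isothermal path, ΔS_gas = nR ln(V₂/V₁) = 1.79 × 8.314 × ln(148/24.2) = 26.9 J/K.

ΔS_gas = 26.9 J/K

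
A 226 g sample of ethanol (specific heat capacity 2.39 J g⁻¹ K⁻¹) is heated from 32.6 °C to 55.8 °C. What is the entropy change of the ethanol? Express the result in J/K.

ΔS = 39.5 J/K

In kelvin: T₁ = 305.75 K, T₂ = 328.95 K. ΔS = ∫dQ_rev/T = m c ln(T₂/T₁) = 226 × 2.39 × ln(328.95/305.75) = 39.5 J/K.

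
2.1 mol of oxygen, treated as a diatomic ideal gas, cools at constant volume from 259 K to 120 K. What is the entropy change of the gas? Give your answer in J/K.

At constant volume, ΔS = nC_V ln(T₂/T₁) with C_V = 5R/2 = 20.79 J mol⁻¹ K⁻¹.
ΔS = 2.1 × 20.79 × ln(120/259) = -33.6 J/K.

ΔS = -33.6 J/K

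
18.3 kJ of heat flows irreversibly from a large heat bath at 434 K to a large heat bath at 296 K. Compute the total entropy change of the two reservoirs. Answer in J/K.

ΔS_hot = −Q/T_H = −18300/434 = -42.166 J/K and ΔS_cold = +Q/T_C = 18300/296 = 61.824 J/K.
ΔS_total = -42.166 + 61.824 = 19.7 J/K, positive as the second law requires.

ΔS_total = 19.7 J/K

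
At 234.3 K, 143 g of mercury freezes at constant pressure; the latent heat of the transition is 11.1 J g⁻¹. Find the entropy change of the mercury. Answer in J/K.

ΔS = -6.77 J/K

Heat released by the substance: Q = −mL = −143 × 11.1 = −1587.3 J.
At constant T, ΔS = Q_rev/T = −1587.3 / 234.3 = -6.77 J/K.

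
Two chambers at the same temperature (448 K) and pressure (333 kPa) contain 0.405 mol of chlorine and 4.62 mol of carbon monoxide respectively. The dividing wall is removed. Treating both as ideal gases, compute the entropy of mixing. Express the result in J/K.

Mole fractions: x_A = 0.405/5.03 = 0.0806, x_B = 0.919.
ΔS_mix = −R(n_A ln x_A + n_B ln x_B) = −8.314 × (0.405 ln 0.0806 + 4.62 ln 0.919) = 11.7 J/K.

ΔS_mix = 11.7 J/K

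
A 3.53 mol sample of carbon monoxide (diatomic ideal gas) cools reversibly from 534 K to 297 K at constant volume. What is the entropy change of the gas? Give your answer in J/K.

At constant volume, ΔS = nC_V ln(T₂/T₁) with C_V = 5R/2 = 20.79 J mol⁻¹ K⁻¹.
ΔS = 3.53 × 20.79 × ln(297/534) = -43 J/K.

ΔS = -43 J/K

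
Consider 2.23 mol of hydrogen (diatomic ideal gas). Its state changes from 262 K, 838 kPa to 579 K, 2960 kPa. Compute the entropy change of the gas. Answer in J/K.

ΔS = nC_p ln(T₂/T₁) − nR ln(P₂/P₁), with C_p = 7R/2 = 29.1 J mol⁻¹ K⁻¹ for a diatomic ideal gas.
ΔS = 2.23 × [29.1 × ln(579/262) − 8.314 × ln(2960/838)] = 28.1 J/K.

ΔS = 28.1 J/K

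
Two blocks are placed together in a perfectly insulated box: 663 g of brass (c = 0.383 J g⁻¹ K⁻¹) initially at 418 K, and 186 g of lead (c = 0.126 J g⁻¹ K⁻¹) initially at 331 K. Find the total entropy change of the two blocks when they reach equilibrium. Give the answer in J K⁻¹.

ΔS_total = 0.548 J/K

Energy balance: T_f = (m₁c₁T₁ + m₂c₂T₂)/(m₁c₁ + m₂c₂) = 410.65 K.
ΔS₁ = m₁c₁ ln(T_f/T₁) = 253.929 × ln(410.65/418) = -4.505 J/K.
ΔS₂ = m₂c₂ ln(T_f/T₂) = 23.436 × ln(410.65/331) = 5.053 J/K.
ΔS_total = -4.505 + 5.053 = 0.548 J/K.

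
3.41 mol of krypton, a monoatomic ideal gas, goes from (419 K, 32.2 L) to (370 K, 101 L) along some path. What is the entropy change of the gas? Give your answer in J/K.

Entropy is a state function: ΔS = nC_V ln(T₂/T₁) + nR ln(V₂/V₁), with C_V = 3R/2 = 12.47 J mol⁻¹ K⁻¹ for a monoatomic ideal gas.
ΔS = 3.41 × [12.47 × ln(370/419) + 8.314 × ln(101/32.2)] = 27.1 J/K.

ΔS = 27.1 J/K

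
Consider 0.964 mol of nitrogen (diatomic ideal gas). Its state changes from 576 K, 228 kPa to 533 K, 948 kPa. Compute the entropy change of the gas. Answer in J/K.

ΔS = -13.6 J/K

ΔS = nC_p ln(T₂/T₁) − nR ln(P₂/P₁), with C_p = 7R/2 = 29.1 J mol⁻¹ K⁻¹ for a diatomic ideal gas.
ΔS = 0.964 × [29.1 × ln(533/576) − 8.314 × ln(948/228)] = -13.6 J/K.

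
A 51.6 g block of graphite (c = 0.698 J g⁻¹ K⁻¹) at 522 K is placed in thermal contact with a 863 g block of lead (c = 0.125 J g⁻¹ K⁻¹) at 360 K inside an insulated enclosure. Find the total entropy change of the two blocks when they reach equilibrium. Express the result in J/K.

Energy balance: T_f = (m₁c₁T₁ + m₂c₂T₂)/(m₁c₁ + m₂c₂) = 400.55 K.
ΔS₁ = m₁c₁ ln(T_f/T₁) = 36.0168 × ln(400.55/522) = -9.5383 J/K.
ΔS₂ = m₂c₂ ln(T_f/T₂) = 107.875 × ln(400.55/360) = 11.514 J/K.
ΔS_total = -9.5383 + 11.514 = 1.98 J/K.

ΔS_total = 1.98 J/K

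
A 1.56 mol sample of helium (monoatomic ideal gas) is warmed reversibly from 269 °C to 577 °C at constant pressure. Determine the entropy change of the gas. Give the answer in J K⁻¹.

In kelvin: T₁ = 542.15 K, T₂ = 850.15 K. At constant pressure, ΔS = nC_p ln(T₂/T₁) with C_p = 5R/2 = 20.79 J mol⁻¹ K⁻¹.
ΔS = 1.56 × 20.79 × ln(850.15/542.15) = 14.6 J/K.

ΔS = 14.6 J/K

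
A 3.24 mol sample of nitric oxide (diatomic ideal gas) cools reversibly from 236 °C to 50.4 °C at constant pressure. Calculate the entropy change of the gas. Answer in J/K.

ΔS = -42.7 J/K

In kelvin: T₁ = 509.15 K, T₂ = 323.55 K. At constant pressure, ΔS = nC_p ln(T₂/T₁) with C_p = 7R/2 = 29.1 J mol⁻¹ K⁻¹.
ΔS = 3.24 × 29.1 × ln(323.55/509.15) = -42.7 J/K.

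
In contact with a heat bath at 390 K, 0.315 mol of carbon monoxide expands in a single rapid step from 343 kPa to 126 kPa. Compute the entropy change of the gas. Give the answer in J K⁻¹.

ΔS_gas = 2.62 J/K

Entropy is a state function, so ΔS_gas depends only on the end states.
For an isothermal ideal gas ΔS_gas = nR ln(P₁/P₂) = 0.315 × 8.314 × ln(343/126) = 2.62 J/K.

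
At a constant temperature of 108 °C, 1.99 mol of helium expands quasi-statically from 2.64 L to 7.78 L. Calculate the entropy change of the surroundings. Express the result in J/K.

For an isothermal ideal gas ΔS_gas = nR ln(V₂/V₁) = 1.99 × 8.314 × ln(7.78/2.64) = 17.9 J/K.
The process is reversible, so ΔS_surr = −ΔS_gas = -17.9 J/K and ΔS_universe = 0.

ΔS_surr = -17.9 J/K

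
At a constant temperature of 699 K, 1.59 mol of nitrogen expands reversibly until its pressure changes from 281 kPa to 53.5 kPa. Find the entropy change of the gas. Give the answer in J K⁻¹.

For an isothermal ideal gas ΔS_gas = nR ln(P₁/P₂) = 1.59 × 8.314 × ln(281/53.5) = 21.9 J/K.

ΔS_gas = 21.9 J/K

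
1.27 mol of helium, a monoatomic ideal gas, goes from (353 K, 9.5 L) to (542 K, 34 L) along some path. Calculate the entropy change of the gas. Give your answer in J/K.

Entropy is a state function: ΔS = nC_V ln(T₂/T₁) + nR ln(V₂/V₁), with C_V = 3R/2 = 12.47 J mol⁻¹ K⁻¹ for a monoatomic ideal gas.
ΔS = 1.27 × [12.47 × ln(542/353) + 8.314 × ln(34/9.5)] = 20.3 J/K.

ΔS = 20.3 J/K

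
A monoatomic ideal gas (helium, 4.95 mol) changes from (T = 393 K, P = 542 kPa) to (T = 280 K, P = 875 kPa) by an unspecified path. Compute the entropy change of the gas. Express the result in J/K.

ΔS = nC_p ln(T₂/T₁) − nR ln(P₂/P₁), with C_p = 5R/2 = 20.79 J mol⁻¹ K⁻¹ for a monoatomic ideal gas.
ΔS = 4.95 × [20.79 × ln(280/393) − 8.314 × ln(875/542)] = -54.6 J/K.

ΔS = -54.6 J/K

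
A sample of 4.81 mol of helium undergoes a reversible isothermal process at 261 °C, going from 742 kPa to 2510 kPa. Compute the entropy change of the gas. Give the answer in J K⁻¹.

ΔS_gas = -48.7 J/K

For an isothermal ideal gas ΔS_gas = nR ln(P₁/P₂) = 4.81 × 8.314 × ln(742/2510) = -48.7 J/K.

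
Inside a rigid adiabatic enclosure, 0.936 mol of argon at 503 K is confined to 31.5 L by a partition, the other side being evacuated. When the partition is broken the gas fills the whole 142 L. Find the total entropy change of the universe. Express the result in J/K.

No heat is exchanged and no work is done, so the ideal-gas temperature stays constant.
Entropy is a state function; using a reversible isothermal path, ΔS_gas = nR ln(V₂/V₁) = 0.936 × 8.314 × ln(142/31.5) = 11.7 J/K.
The insulated surroundings exchange no heat, so ΔS_surr = 0 and ΔS_universe = ΔS_gas.

ΔS_universe = 11.7 J/K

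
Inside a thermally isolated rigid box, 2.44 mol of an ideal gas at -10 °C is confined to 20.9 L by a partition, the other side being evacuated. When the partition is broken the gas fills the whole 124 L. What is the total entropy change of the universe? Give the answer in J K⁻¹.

No heat is exchanged and no work is done, so the ideal-gas temperature stays constant.
Entropy is a state function; using a reversible isothermal path, ΔS_gas = nR ln(V₂/V₁) = 2.44 × 8.314 × ln(124/20.9) = 36.1 J/K.
The insulated surroundings exchange no heat, so ΔS_surr = 0 and ΔS_universe = ΔS_gas.

ΔS_universe = 36.1 J/K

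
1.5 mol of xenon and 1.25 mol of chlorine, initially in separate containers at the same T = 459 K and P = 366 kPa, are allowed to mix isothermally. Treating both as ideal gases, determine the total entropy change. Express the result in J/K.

Mole fractions: x_A = 1.5/2.75 = 0.545, x_B = 0.455.
ΔS_mix = −R(n_A ln x_A + n_B ln x_B) = −8.314 × (1.5 ln 0.545 + 1.25 ln 0.455) = 15.8 J/K.

ΔS_mix = 15.8 J/K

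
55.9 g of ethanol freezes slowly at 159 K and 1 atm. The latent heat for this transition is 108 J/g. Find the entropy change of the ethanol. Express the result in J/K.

Heat released by the substance: Q = −mL = −55.9 × 108 = −6037.2 J.
At constant T, ΔS = Q_rev/T = −6037.2 / 159 = -38 J/K.

ΔS = -38 J/K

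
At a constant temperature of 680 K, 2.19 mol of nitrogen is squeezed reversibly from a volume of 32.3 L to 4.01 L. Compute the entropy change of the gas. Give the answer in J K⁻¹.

ΔS_gas = -38 J/K

For an isothermal ideal gas ΔS_gas = nR ln(V₂/V₁) = 2.19 × 8.314 × ln(4.01/32.3) = -38 J/K.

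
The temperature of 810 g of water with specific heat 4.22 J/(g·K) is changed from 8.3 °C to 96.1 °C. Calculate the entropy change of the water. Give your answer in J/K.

ΔS = 928 J/K

In kelvin: T₁ = 281.45 K, T₂ = 369.25 K. ΔS = ∫dQ_rev/T = m c ln(T₂/T₁) = 810 × 4.22 × ln(369.25/281.45) = 928 J/K.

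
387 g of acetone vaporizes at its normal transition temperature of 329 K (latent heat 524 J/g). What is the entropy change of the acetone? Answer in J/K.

ΔS = 616 J/K

Heat absorbed by the substance: Q = mL = 387 × 524 = 202788 J.
At constant T, ΔS = Q_rev/T = 202788 / 329 = 616 J/K.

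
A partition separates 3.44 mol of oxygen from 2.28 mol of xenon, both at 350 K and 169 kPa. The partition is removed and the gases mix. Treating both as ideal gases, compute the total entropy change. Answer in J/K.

Mole fractions: x_A = 3.44/5.72 = 0.601, x_B = 0.399.
ΔS_mix = −R(n_A ln x_A + n_B ln x_B) = −8.314 × (3.44 ln 0.601 + 2.28 ln 0.399) = 32 J/K.

ΔS_mix = 32 J/K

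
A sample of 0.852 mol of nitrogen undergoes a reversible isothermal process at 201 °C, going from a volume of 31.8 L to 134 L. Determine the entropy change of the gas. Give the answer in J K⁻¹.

ΔS_gas = 10.2 J/K

For an isothermal ideal gas ΔS_gas = nR ln(V₂/V₁) = 0.852 × 8.314 × ln(134/31.8) = 10.2 J/K.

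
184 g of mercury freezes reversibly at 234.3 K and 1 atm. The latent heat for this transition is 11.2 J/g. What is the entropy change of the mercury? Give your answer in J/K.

Heat released by the substance: Q = −mL = −184 × 11.2 = −2060.8 J.
At constant T, ΔS = Q_rev/T = −2060.8 / 234.3 = -8.8 J/K.

ΔS = -8.8 J/K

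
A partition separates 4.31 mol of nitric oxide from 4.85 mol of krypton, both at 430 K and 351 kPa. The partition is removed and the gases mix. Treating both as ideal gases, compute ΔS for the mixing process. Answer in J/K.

ΔS_mix = 52.7 J/K

Mole fractions: x_A = 4.31/9.16 = 0.471, x_B = 0.529.
ΔS_mix = −R(n_A ln x_A + n_B ln x_B) = −8.314 × (4.31 ln 0.471 + 4.85 ln 0.529) = 52.7 J/K.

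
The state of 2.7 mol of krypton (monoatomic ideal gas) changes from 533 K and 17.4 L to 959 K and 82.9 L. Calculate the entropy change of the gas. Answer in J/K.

Entropy is a state function: ΔS = nC_V ln(T₂/T₁) + nR ln(V₂/V₁), with C_V = 3R/2 = 12.47 J mol⁻¹ K⁻¹ for a monoatomic ideal gas.
ΔS = 2.7 × [12.47 × ln(959/533) + 8.314 × ln(82.9/17.4)] = 54.8 J/K.

ΔS = 54.8 J/K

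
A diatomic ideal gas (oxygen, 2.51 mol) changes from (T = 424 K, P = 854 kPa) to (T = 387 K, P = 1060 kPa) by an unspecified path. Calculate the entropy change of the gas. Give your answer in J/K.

ΔS = -11.2 J/K

ΔS = nC_p ln(T₂/T₁) − nR ln(P₂/P₁), with C_p = 7R/2 = 29.1 J mol⁻¹ K⁻¹ for a diatomic ideal gas.
ΔS = 2.51 × [29.1 × ln(387/424) − 8.314 × ln(1060/854)] = -11.2 J/K.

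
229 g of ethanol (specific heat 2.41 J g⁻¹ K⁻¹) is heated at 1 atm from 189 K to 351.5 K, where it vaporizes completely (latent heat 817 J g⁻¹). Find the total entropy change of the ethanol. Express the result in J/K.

Warming step: ΔS₁ = m c ln(T_tr/T_i) = 229 × 2.41 × ln(351.5/189) = 342.4 J/K.
Phase change: ΔS₂ = +mL/T_tr = 229 × 817 / 351.5 = 532.3 J/K.
ΔS_total = (342.4) + (532.3) = 875 J/K.

ΔS = 875 J/K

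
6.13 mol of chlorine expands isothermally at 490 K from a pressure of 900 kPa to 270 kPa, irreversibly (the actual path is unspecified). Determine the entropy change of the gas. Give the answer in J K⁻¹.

Entropy is a state function, so ΔS_gas depends only on the end states.
For an isothermal ideal gas ΔS_gas = nR ln(P₁/P₂) = 6.13 × 8.314 × ln(900/270) = 61.4 J/K.

ΔS_gas = 61.4 J/K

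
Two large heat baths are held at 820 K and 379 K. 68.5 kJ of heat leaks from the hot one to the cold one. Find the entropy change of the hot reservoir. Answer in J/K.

The hot reservoir loses heat Q, so ΔS_hot = −Q/T_H = −68500/820 = -83.5 J/K.

ΔS_hot = -83.5 J/K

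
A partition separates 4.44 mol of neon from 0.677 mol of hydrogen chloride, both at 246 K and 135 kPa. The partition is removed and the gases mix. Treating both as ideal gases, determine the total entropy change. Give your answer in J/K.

ΔS_mix = 16.6 J/K

Mole fractions: x_A = 4.44/5.12 = 0.868, x_B = 0.132.
ΔS_mix = −R(n_A ln x_A + n_B ln x_B) = −8.314 × (4.44 ln 0.868 + 0.677 ln 0.132) = 16.6 J/K.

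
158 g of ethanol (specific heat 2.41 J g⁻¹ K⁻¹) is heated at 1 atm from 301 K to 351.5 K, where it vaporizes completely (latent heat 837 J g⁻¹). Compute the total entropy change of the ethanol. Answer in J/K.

ΔS = 435 J/K

Warming step: ΔS₁ = m c ln(T_tr/T_i) = 158 × 2.41 × ln(351.5/301) = 59.06 J/K.
Phase change: ΔS₂ = +mL/T_tr = 158 × 837 / 351.5 = 376.2 J/K.
ΔS_total = (59.06) + (376.2) = 435 J/K.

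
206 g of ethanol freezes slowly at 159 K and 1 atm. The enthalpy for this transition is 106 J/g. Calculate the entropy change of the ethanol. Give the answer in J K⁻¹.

Heat released by the substance: Q = −mL = −206 × 106 = −21836 J.
At constant T, ΔS = Q_rev/T = −21836 / 159 = -137 J/K.

ΔS = -137 J/K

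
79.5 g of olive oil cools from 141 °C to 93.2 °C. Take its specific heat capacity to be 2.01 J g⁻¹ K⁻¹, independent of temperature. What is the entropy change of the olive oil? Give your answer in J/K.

ΔS = -19.6 J/K

In kelvin: T₁ = 414.15 K, T₂ = 366.35 K. ΔS = ∫dQ_rev/T = m c ln(T₂/T₁) = 79.5 × 2.01 × ln(366.35/414.15) = -19.6 J/K.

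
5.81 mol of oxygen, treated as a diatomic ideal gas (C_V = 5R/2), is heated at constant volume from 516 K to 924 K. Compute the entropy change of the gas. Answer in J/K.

ΔS = 70.4 J/K

At constant volume, ΔS = nC_V ln(T₂/T₁) with C_V = 5R/2 = 20.79 J mol⁻¹ K⁻¹.
ΔS = 5.81 × 20.79 × ln(924/516) = 70.4 J/K.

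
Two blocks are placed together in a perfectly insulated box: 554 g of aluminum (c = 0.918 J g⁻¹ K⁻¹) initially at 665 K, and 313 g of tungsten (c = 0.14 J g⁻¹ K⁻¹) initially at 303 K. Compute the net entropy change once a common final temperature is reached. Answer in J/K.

Energy balance: T_f = (m₁c₁T₁ + m₂c₂T₂)/(m₁c₁ + m₂c₂) = 636.28 K.
ΔS₁ = m₁c₁ ln(T_f/T₁) = 508.572 × ln(636.28/665) = -22.45 J/K.
ΔS₂ = m₂c₂ ln(T_f/T₂) = 43.82 × ln(636.28/303) = 32.51 J/K.
ΔS_total = -22.45 + 32.51 = 10.1 J/K.

ΔS_total = 10.1 J/K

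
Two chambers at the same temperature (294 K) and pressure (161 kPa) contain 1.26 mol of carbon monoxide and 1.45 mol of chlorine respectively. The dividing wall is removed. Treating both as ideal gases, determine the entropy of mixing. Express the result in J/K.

Mole fractions: x_A = 1.26/2.71 = 0.465, x_B = 0.535.
ΔS_mix = −R(n_A ln x_A + n_B ln x_B) = −8.314 × (1.26 ln 0.465 + 1.45 ln 0.535) = 15.6 J/K.

ΔS_mix = 15.6 J/K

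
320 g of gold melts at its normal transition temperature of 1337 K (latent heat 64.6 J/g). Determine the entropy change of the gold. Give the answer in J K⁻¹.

Heat absorbed by the substance: Q = mL = 320 × 64.6 = 20672 J.
At constant T, ΔS = Q_rev/T = 20672 / 1337 = 15.5 J/K.

ΔS = 15.5 J/K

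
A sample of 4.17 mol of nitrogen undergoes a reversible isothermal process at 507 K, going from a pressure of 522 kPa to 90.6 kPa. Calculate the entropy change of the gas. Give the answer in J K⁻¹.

For an isothermal ideal gas ΔS_gas = nR ln(P₁/P₂) = 4.17 × 8.314 × ln(522/90.6) = 60.7 J/K.

ΔS_gas = 60.7 J/K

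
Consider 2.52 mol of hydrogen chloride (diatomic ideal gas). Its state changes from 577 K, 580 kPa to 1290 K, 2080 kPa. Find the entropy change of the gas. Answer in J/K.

ΔS = nC_p ln(T₂/T₁) − nR ln(P₂/P₁), with C_p = 7R/2 = 29.1 J mol⁻¹ K⁻¹ for a diatomic ideal gas.
ΔS = 2.52 × [29.1 × ln(1290/577) − 8.314 × ln(2080/580)] = 32.2 J/K.

ΔS = 32.2 J/K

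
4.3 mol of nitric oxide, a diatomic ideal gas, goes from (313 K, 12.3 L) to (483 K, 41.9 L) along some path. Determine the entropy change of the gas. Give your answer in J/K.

ΔS = 82.6 J/K

Entropy is a state function: ΔS = nC_V ln(T₂/T₁) + nR ln(V₂/V₁), with C_V = 5R/2 = 20.79 J mol⁻¹ K⁻¹ for a diatomic ideal gas.
ΔS = 4.3 × [20.79 × ln(483/313) + 8.314 × ln(41.9/12.3)] = 82.6 J/K.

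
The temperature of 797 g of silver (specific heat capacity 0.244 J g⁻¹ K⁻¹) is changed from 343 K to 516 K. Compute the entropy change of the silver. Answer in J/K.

ΔS = 79.4 J/K

ΔS = ∫dQ_rev/T = m c ln(T₂/T₁) = 797 × 0.244 × ln(516/343) = 79.4 J/K.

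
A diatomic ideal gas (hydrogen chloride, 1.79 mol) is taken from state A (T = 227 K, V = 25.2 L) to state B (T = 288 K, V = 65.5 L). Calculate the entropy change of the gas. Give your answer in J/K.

Entropy is a state function: ΔS = nC_V ln(T₂/T₁) + nR ln(V₂/V₁), with C_V = 5R/2 = 20.79 J mol⁻¹ K⁻¹ for a diatomic ideal gas.
ΔS = 1.79 × [20.79 × ln(288/227) + 8.314 × ln(65.5/25.2)] = 23.1 J/K.

ΔS = 23.1 J/K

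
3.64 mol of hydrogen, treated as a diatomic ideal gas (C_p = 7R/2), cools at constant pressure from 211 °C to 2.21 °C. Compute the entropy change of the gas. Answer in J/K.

ΔS = -59.8 J/K

In kelvin: T₁ = 484.15 K, T₂ = 275.36 K. At constant pressure, ΔS = nC_p ln(T₂/T₁) with C_p = 7R/2 = 29.1 J mol⁻¹ K⁻¹.
ΔS = 3.64 × 29.1 × ln(275.36/484.15) = -59.8 J/K.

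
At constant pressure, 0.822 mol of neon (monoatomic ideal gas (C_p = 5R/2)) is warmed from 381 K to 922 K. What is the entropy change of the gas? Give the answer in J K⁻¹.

At constant pressure, ΔS = nC_p ln(T₂/T₁) with C_p = 5R/2 = 20.79 J mol⁻¹ K⁻¹.
ΔS = 0.822 × 20.79 × ln(922/381) = 15.1 J/K.

ΔS = 15.1 J/K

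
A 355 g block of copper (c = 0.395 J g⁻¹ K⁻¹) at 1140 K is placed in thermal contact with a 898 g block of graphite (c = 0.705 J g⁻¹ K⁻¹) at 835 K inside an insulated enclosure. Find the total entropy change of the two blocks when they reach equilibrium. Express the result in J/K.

ΔS_total = 5.94 J/K

Energy balance: T_f = (m₁c₁T₁ + m₂c₂T₂)/(m₁c₁ + m₂c₂) = 890.31 K.
ΔS₁ = m₁c₁ ln(T_f/T₁) = 140.225 × ln(890.31/1140) = -34.666 J/K.
ΔS₂ = m₂c₂ ln(T_f/T₂) = 633.09 × ln(890.31/835) = 40.602 J/K.
ΔS_total = -34.666 + 40.602 = 5.94 J/K.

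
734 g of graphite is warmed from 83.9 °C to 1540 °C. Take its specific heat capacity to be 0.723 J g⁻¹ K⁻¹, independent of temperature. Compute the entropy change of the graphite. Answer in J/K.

ΔS = 862 J/K

In kelvin: T₁ = 357.05 K, T₂ = 1813.15 K. ΔS = ∫dQ_rev/T = m c ln(T₂/T₁) = 734 × 0.723 × ln(1813.15/357.05) = 862 J/K.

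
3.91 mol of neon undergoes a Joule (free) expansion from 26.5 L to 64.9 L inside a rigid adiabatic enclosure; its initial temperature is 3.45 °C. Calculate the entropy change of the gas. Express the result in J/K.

ΔS_gas = 29.1 J/K

No heat is exchanged and no work is done, so the ideal-gas temperature stays constant.
Entropy is a state function; using a reversible isothermal path, ΔS_gas = nR ln(V₂/V₁) = 3.91 × 8.314 × ln(64.9/26.5) = 29.1 J/K.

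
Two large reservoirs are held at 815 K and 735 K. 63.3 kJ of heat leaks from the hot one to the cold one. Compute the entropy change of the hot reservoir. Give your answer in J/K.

The hot reservoir loses heat Q, so ΔS_hot = −Q/T_H = −63300/815 = -77.7 J/K.

ΔS_hot = -77.7 J/K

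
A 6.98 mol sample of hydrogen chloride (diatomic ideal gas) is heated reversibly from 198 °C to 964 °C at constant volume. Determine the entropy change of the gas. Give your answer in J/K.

In kelvin: T₁ = 471.15 K, T₂ = 1237.15 K. At constant volume, ΔS = nC_V ln(T₂/T₁) with C_V = 5R/2 = 20.79 J mol⁻¹ K⁻¹.
ΔS = 6.98 × 20.79 × ln(1237.15/471.15) = 140 J/K.

ΔS = 140 J/K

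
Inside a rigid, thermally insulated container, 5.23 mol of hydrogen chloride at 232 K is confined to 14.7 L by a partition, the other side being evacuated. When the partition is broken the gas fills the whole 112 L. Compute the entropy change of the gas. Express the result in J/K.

No heat is exchanged and no work is done, so the ideal-gas temperature stays constant.
Entropy is a state function; using a reversible isothermal path, ΔS_gas = nR ln(V₂/V₁) = 5.23 × 8.314 × ln(112/14.7) = 88.3 J/K.

ΔS_gas = 88.3 J/K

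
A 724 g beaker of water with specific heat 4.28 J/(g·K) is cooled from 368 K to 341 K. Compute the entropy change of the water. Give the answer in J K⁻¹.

ΔS = ∫dQ_rev/T = m c ln(T₂/T₁) = 724 × 4.28 × ln(341/368) = -236 J/K.

ΔS = -236 J/K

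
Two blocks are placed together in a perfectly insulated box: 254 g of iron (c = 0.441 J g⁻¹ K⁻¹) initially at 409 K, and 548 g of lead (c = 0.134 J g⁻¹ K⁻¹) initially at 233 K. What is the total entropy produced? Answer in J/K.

ΔS_total = 6.68 J/K

Energy balance: T_f = (m₁c₁T₁ + m₂c₂T₂)/(m₁c₁ + m₂c₂) = 339.31 K.
ΔS₁ = m₁c₁ ln(T_f/T₁) = 112.014 × ln(339.31/409) = -20.92 J/K.
ΔS₂ = m₂c₂ ln(T_f/T₂) = 73.432 × ln(339.31/233) = 27.6 J/K.
ΔS_total = -20.92 + 27.6 = 6.68 J/K.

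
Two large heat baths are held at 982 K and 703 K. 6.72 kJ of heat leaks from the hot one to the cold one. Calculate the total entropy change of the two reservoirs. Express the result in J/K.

ΔS_hot = −Q/T_H = −6720/982 = -6.843 J/K and ΔS_cold = +Q/T_C = 6720/703 = 9.559 J/K.
ΔS_total = -6.843 + 9.559 = 2.72 J/K, positive as the second law requires.

ΔS_total = 2.72 J/K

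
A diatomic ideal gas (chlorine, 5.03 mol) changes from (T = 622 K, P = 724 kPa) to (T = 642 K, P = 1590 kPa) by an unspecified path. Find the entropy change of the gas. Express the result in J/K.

ΔS = -28.3 J/K

ΔS = nC_p ln(T₂/T₁) − nR ln(P₂/P₁), with C_p = 7R/2 = 29.1 J mol⁻¹ K⁻¹ for a diatomic ideal gas.
ΔS = 5.03 × [29.1 × ln(642/622) − 8.314 × ln(1590/724)] = -28.3 J/K.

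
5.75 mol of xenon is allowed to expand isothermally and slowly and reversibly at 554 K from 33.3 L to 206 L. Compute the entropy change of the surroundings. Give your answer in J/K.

For an isothermal ideal gas ΔS_gas = nR ln(V₂/V₁) = 5.75 × 8.314 × ln(206/33.3) = 87.1 J/K.
The process is reversible, so ΔS_surr = −ΔS_gas = -87.1 J/K and ΔS_universe = 0.

ΔS_surr = -87.1 J/K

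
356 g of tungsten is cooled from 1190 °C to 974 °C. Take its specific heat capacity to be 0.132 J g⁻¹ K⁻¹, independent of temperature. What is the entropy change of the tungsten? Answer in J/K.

ΔS = -7.51 J/K

In kelvin: T₁ = 1463.15 K, T₂ = 1247.15 K. ΔS = ∫dQ_rev/T = m c ln(T₂/T₁) = 356 × 0.132 × ln(1247.15/1463.15) = -7.51 J/K.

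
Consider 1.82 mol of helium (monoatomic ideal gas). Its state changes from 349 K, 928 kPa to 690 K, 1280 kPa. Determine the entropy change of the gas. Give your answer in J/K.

ΔS = nC_p ln(T₂/T₁) − nR ln(P₂/P₁), with C_p = 5R/2 = 20.79 J mol⁻¹ K⁻¹ for a monoatomic ideal gas.
ΔS = 1.82 × [20.79 × ln(690/349) − 8.314 × ln(1280/928)] = 20.9 J/K.

ΔS = 20.9 J/K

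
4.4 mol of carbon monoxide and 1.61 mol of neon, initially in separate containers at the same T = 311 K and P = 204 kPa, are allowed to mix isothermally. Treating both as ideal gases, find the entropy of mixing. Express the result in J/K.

Mole fractions: x_A = 4.4/6.01 = 0.732, x_B = 0.268.
ΔS_mix = −R(n_A ln x_A + n_B ln x_B) = −8.314 × (4.4 ln 0.732 + 1.61 ln 0.268) = 29 J/K.

ΔS_mix = 29 J/K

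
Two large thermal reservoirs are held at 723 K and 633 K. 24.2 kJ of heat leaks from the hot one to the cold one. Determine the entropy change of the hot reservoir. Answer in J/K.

The hot reservoir loses heat Q, so ΔS_hot = −Q/T_H = −24200/723 = -33.5 J/K.

ΔS_hot = -33.5 J/K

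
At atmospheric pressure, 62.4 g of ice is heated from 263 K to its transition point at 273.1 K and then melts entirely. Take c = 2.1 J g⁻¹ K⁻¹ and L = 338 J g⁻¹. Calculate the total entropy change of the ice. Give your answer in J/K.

ΔS = 82.2 J/K

Warming step: ΔS₁ = m c ln(T_tr/T_i) = 62.4 × 2.1 × ln(273.1/263) = 4.938 J/K.
Phase change: ΔS₂ = +mL/T_tr = 62.4 × 338 / 273.1 = 77.23 J/K.
ΔS_total = (4.938) + (77.23) = 82.2 J/K.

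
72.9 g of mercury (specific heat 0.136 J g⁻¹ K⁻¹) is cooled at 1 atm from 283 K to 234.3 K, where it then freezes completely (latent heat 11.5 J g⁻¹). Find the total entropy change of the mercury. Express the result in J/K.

Cooling step: ΔS₁ = m c ln(T_tr/T_i) = 72.9 × 0.136 × ln(234.3/283) = -1.872 J/K.
Phase change: ΔS₂ = −mL/T_tr = −72.9 × 11.5 / 234.3 = -3.578 J/K.
ΔS_total = (-1.872) + (-3.578) = -5.45 J/K.

ΔS = -5.45 J/K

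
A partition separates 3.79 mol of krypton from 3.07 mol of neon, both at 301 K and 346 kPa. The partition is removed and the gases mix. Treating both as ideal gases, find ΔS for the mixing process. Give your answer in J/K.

ΔS_mix = 39.2 J/K

Mole fractions: x_A = 3.79/6.86 = 0.552, x_B = 0.448.
ΔS_mix = −R(n_A ln x_A + n_B ln x_B) = −8.314 × (3.79 ln 0.552 + 3.07 ln 0.448) = 39.2 J/K.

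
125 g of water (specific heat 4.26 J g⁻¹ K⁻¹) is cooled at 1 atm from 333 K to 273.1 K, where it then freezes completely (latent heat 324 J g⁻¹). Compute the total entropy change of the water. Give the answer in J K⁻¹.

ΔS = -254 J/K

Cooling step: ΔS₁ = m c ln(T_tr/T_i) = 125 × 4.26 × ln(273.1/333) = -105.6 J/K.
Phase change: ΔS₂ = −mL/T_tr = −125 × 324 / 273.1 = -148.3 J/K.
ΔS_total = (-105.6) + (-148.3) = -254 J/K.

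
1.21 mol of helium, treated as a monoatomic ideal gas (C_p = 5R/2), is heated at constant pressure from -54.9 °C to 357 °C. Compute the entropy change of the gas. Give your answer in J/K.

In kelvin: T₁ = 218.25 K, T₂ = 630.15 K. At constant pressure, ΔS = nC_p ln(T₂/T₁) with C_p = 5R/2 = 20.79 J mol⁻¹ K⁻¹.
ΔS = 1.21 × 20.79 × ln(630.15/218.25) = 26.7 J/K.

ΔS = 26.7 J/K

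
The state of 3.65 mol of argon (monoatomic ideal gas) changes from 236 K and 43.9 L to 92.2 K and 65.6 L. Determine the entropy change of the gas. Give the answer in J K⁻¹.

Entropy is a state function: ΔS = nC_V ln(T₂/T₁) + nR ln(V₂/V₁), with C_V = 3R/2 = 12.47 J mol⁻¹ K⁻¹ for a monoatomic ideal gas.
ΔS = 3.65 × [12.47 × ln(92.2/236) + 8.314 × ln(65.6/43.9)] = -30.6 J/K.

ΔS = -30.6 J/K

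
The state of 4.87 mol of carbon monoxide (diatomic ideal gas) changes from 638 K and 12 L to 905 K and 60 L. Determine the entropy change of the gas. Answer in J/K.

ΔS = 101 J/K

Entropy is a state function: ΔS = nC_V ln(T₂/T₁) + nR ln(V₂/V₁), with C_V = 5R/2 = 20.79 J mol⁻¹ K⁻¹ for a diatomic ideal gas.
ΔS = 4.87 × [20.79 × ln(905/638) + 8.314 × ln(60/12)] = 101 J/K.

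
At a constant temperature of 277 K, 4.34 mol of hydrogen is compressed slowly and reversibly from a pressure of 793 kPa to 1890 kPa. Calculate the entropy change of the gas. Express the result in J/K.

ΔS_gas = -31.3 J/K

For an isothermal ideal gas ΔS_gas = nR ln(P₁/P₂) = 4.34 × 8.314 × ln(793/1890) = -31.3 J/K.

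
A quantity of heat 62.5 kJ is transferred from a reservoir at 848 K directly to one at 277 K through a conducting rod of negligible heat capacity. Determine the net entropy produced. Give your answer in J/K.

ΔS_total = 152 J/K

ΔS_hot = −Q/T_H = −62500/848 = -73.7 J/K and ΔS_cold = +Q/T_C = 62500/277 = 225.6 J/K.
ΔS_total = -73.7 + 225.6 = 152 J/K, positive as the second law requires.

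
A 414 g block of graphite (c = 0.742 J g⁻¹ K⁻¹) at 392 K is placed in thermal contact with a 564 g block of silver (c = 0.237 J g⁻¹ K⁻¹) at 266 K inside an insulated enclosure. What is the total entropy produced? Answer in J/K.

ΔS_total = 6.63 J/K

Energy balance: T_f = (m₁c₁T₁ + m₂c₂T₂)/(m₁c₁ + m₂c₂) = 353.8 K.
ΔS₁ = m₁c₁ ln(T_f/T₁) = 307.188 × ln(353.8/392) = -31.5 J/K.
ΔS₂ = m₂c₂ ln(T_f/T₂) = 133.668 × ln(353.8/266) = 38.13 J/K.
ΔS_total = -31.5 + 38.13 = 6.63 J/K.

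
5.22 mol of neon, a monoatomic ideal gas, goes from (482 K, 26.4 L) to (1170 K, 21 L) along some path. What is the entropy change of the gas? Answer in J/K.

Entropy is a state function: ΔS = nC_V ln(T₂/T₁) + nR ln(V₂/V₁), with C_V = 3R/2 = 12.47 J mol⁻¹ K⁻¹ for a monoatomic ideal gas.
ΔS = 5.22 × [12.47 × ln(1170/482) + 8.314 × ln(21/26.4)] = 47.8 J/K.

ΔS = 47.8 J/K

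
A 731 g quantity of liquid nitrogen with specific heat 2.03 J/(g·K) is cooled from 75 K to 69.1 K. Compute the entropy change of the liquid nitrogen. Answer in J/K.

ΔS = ∫dQ_rev/T = m c ln(T₂/T₁) = 731 × 2.03 × ln(69.1/75) = -122 J/K.

ΔS = -122 J/K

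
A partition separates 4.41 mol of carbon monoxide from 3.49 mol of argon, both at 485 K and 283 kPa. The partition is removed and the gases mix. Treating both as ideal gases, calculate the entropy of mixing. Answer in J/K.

ΔS_mix = 45.1 J/K

Mole fractions: x_A = 4.41/7.9 = 0.558, x_B = 0.442.
ΔS_mix = −R(n_A ln x_A + n_B ln x_B) = −8.314 × (4.41 ln 0.558 + 3.49 ln 0.442) = 45.1 J/K.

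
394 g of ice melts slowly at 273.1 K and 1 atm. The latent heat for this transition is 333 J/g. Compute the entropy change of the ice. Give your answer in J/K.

Heat absorbed by the substance: Q = mL = 394 × 333 = 131202 J.
At constant T, ΔS = Q_rev/T = 131202 / 273.1 = 480 J/K.

ΔS = 480 J/K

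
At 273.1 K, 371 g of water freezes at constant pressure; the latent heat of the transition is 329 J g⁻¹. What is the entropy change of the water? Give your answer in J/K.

ΔS = -447 J/K

Heat released by the substance: Q = −mL = −371 × 329 = −122059 J.
At constant T, ΔS = Q_rev/T = −122059 / 273.1 = -447 J/K.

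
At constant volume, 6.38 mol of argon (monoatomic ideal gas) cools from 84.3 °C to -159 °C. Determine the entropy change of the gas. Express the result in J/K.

In kelvin: T₁ = 357.45 K, T₂ = 114.15 K. At constant volume, ΔS = nC_V ln(T₂/T₁) with C_V = 3R/2 = 12.47 J mol⁻¹ K⁻¹.
ΔS = 6.38 × 12.47 × ln(114.15/357.45) = -90.8 J/K.

ΔS = -90.8 J/K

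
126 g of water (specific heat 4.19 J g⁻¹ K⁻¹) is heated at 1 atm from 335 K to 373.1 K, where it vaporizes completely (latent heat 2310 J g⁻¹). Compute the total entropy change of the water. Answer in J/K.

Warming step: ΔS₁ = m c ln(T_tr/T_i) = 126 × 4.19 × ln(373.1/335) = 56.87 J/K.
Phase change: ΔS₂ = +mL/T_tr = 126 × 2310 / 373.1 = 780.1 J/K.
ΔS_total = (56.87) + (780.1) = 837 J/K.

ΔS = 837 J/K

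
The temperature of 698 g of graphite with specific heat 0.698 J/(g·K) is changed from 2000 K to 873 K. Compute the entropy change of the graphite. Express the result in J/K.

ΔS = ∫dQ_rev/T = m c ln(T₂/T₁) = 698 × 0.698 × ln(873/2000) = -404 J/K.

ΔS = -404 J/K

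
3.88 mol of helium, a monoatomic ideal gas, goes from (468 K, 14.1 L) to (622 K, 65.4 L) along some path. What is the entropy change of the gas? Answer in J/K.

ΔS = 63.3 J/K

Entropy is a state function: ΔS = nC_V ln(T₂/T₁) + nR ln(V₂/V₁), with C_V = 3R/2 = 12.47 J mol⁻¹ K⁻¹ for a monoatomic ideal gas.
ΔS = 3.88 × [12.47 × ln(622/468) + 8.314 × ln(65.4/14.1)] = 63.3 J/K.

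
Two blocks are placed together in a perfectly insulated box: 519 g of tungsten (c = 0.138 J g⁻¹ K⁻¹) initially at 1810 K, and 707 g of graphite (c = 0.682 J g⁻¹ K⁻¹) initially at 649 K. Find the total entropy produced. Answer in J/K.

ΔS_total = 41.8 J/K

Energy balance: T_f = (m₁c₁T₁ + m₂c₂T₂)/(m₁c₁ + m₂c₂) = 799.15 K.
ΔS₁ = m₁c₁ ln(T_f/T₁) = 71.622 × ln(799.15/1810) = -58.55 J/K.
ΔS₂ = m₂c₂ ln(T_f/T₂) = 482.174 × ln(799.15/649) = 100.3 J/K.
ΔS_total = -58.55 + 100.3 = 41.8 J/K.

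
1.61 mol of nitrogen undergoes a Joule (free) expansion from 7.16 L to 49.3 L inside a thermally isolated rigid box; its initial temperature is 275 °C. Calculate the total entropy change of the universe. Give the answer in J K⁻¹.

For an ideal gas in free expansion Q = 0 and W = 0, so T is unchanged.
Entropy is a state function; using a reversible isothermal path, ΔS_gas = nR ln(V₂/V₁) = 1.61 × 8.314 × ln(49.3/7.16) = 25.8 J/K.
The insulated surroundings exchange no heat, so ΔS_surr = 0 and ΔS_universe = ΔS_gas.

ΔS_universe = 25.8 J/K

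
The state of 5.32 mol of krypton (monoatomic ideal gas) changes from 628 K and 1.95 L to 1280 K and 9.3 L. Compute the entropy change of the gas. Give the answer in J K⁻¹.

Entropy is a state function: ΔS = nC_V ln(T₂/T₁) + nR ln(V₂/V₁), with C_V = 3R/2 = 12.47 J mol⁻¹ K⁻¹ for a monoatomic ideal gas.
ΔS = 5.32 × [12.47 × ln(1280/628) + 8.314 × ln(9.3/1.95)] = 116 J/K.

ΔS = 116 J/K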